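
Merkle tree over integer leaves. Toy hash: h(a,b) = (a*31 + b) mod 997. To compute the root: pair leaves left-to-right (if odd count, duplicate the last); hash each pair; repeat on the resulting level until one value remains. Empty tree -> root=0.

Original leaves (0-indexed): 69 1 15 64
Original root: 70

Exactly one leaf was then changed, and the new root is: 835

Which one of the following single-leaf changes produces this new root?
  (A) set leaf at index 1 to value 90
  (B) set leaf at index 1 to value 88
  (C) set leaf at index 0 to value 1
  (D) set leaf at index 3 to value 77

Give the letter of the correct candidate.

Answer: A

Derivation:
Original leaves: [69, 1, 15, 64]
Target new root: 835
Try each candidate change and compute the resulting root:
Candidate A: set leaf[1] = 90 -> leaves = [69, 90, 15, 64]
  L0: [69, 90, 15, 64]
  L1: h(69,90)=(69*31+90)%997=235 h(15,64)=(15*31+64)%997=529 -> [235, 529]
  L2: h(235,529)=(235*31+529)%997=835 -> [835]
  root = 835 == target 835  ** MATCH **
Candidate B: set leaf[1] = 88 -> leaves = [69, 88, 15, 64]
  L0: [69, 88, 15, 64]
  L1: h(69,88)=(69*31+88)%997=233 h(15,64)=(15*31+64)%997=529 -> [233, 529]
  L2: h(233,529)=(233*31+529)%997=773 -> [773]
  root = 773 != target 835
Candidate C: set leaf[0] = 1 -> leaves = [1, 1, 15, 64]
  L0: [1, 1, 15, 64]
  L1: h(1,1)=(1*31+1)%997=32 h(15,64)=(15*31+64)%997=529 -> [32, 529]
  L2: h(32,529)=(32*31+529)%997=524 -> [524]
  root = 524 != target 835
Candidate D: set leaf[3] = 77 -> leaves = [69, 1, 15, 77]
  L0: [69, 1, 15, 77]
  L1: h(69,1)=(69*31+1)%997=146 h(15,77)=(15*31+77)%997=542 -> [146, 542]
  L2: h(146,542)=(146*31+542)%997=83 -> [83]
  root = 83 != target 835
Candidate A produces the target root.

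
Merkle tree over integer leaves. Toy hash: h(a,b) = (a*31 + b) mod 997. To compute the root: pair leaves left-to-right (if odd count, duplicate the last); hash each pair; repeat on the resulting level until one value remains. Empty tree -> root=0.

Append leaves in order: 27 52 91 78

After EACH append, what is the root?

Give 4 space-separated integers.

After append 27 (leaves=[27]):
  L0: [27]
  root=27
After append 52 (leaves=[27, 52]):
  L0: [27, 52]
  L1: h(27,52)=(27*31+52)%997=889 -> [889]
  root=889
After append 91 (leaves=[27, 52, 91]):
  L0: [27, 52, 91]
  L1: h(27,52)=(27*31+52)%997=889 h(91,91)=(91*31+91)%997=918 -> [889, 918]
  L2: h(889,918)=(889*31+918)%997=561 -> [561]
  root=561
After append 78 (leaves=[27, 52, 91, 78]):
  L0: [27, 52, 91, 78]
  L1: h(27,52)=(27*31+52)%997=889 h(91,78)=(91*31+78)%997=905 -> [889, 905]
  L2: h(889,905)=(889*31+905)%997=548 -> [548]
  root=548

Answer: 27 889 561 548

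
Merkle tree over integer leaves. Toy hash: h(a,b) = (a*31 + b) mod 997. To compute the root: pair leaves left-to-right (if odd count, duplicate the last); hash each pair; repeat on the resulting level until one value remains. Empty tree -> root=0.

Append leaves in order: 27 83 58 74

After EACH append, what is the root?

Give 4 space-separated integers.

After append 27 (leaves=[27]):
  L0: [27]
  root=27
After append 83 (leaves=[27, 83]):
  L0: [27, 83]
  L1: h(27,83)=(27*31+83)%997=920 -> [920]
  root=920
After append 58 (leaves=[27, 83, 58]):
  L0: [27, 83, 58]
  L1: h(27,83)=(27*31+83)%997=920 h(58,58)=(58*31+58)%997=859 -> [920, 859]
  L2: h(920,859)=(920*31+859)%997=466 -> [466]
  root=466
After append 74 (leaves=[27, 83, 58, 74]):
  L0: [27, 83, 58, 74]
  L1: h(27,83)=(27*31+83)%997=920 h(58,74)=(58*31+74)%997=875 -> [920, 875]
  L2: h(920,875)=(920*31+875)%997=482 -> [482]
  root=482

Answer: 27 920 466 482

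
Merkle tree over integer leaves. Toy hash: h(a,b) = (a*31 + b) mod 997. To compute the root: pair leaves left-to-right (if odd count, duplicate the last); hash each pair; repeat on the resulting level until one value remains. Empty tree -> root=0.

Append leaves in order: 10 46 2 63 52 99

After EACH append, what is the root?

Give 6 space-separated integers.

After append 10 (leaves=[10]):
  L0: [10]
  root=10
After append 46 (leaves=[10, 46]):
  L0: [10, 46]
  L1: h(10,46)=(10*31+46)%997=356 -> [356]
  root=356
After append 2 (leaves=[10, 46, 2]):
  L0: [10, 46, 2]
  L1: h(10,46)=(10*31+46)%997=356 h(2,2)=(2*31+2)%997=64 -> [356, 64]
  L2: h(356,64)=(356*31+64)%997=133 -> [133]
  root=133
After append 63 (leaves=[10, 46, 2, 63]):
  L0: [10, 46, 2, 63]
  L1: h(10,46)=(10*31+46)%997=356 h(2,63)=(2*31+63)%997=125 -> [356, 125]
  L2: h(356,125)=(356*31+125)%997=194 -> [194]
  root=194
After append 52 (leaves=[10, 46, 2, 63, 52]):
  L0: [10, 46, 2, 63, 52]
  L1: h(10,46)=(10*31+46)%997=356 h(2,63)=(2*31+63)%997=125 h(52,52)=(52*31+52)%997=667 -> [356, 125, 667]
  L2: h(356,125)=(356*31+125)%997=194 h(667,667)=(667*31+667)%997=407 -> [194, 407]
  L3: h(194,407)=(194*31+407)%997=439 -> [439]
  root=439
After append 99 (leaves=[10, 46, 2, 63, 52, 99]):
  L0: [10, 46, 2, 63, 52, 99]
  L1: h(10,46)=(10*31+46)%997=356 h(2,63)=(2*31+63)%997=125 h(52,99)=(52*31+99)%997=714 -> [356, 125, 714]
  L2: h(356,125)=(356*31+125)%997=194 h(714,714)=(714*31+714)%997=914 -> [194, 914]
  L3: h(194,914)=(194*31+914)%997=946 -> [946]
  root=946

Answer: 10 356 133 194 439 946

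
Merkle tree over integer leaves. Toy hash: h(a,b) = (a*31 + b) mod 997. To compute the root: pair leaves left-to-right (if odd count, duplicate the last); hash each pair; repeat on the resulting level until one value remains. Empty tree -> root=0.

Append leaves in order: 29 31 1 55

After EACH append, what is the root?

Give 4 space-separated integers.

After append 29 (leaves=[29]):
  L0: [29]
  root=29
After append 31 (leaves=[29, 31]):
  L0: [29, 31]
  L1: h(29,31)=(29*31+31)%997=930 -> [930]
  root=930
After append 1 (leaves=[29, 31, 1]):
  L0: [29, 31, 1]
  L1: h(29,31)=(29*31+31)%997=930 h(1,1)=(1*31+1)%997=32 -> [930, 32]
  L2: h(930,32)=(930*31+32)%997=946 -> [946]
  root=946
After append 55 (leaves=[29, 31, 1, 55]):
  L0: [29, 31, 1, 55]
  L1: h(29,31)=(29*31+31)%997=930 h(1,55)=(1*31+55)%997=86 -> [930, 86]
  L2: h(930,86)=(930*31+86)%997=3 -> [3]
  root=3

Answer: 29 930 946 3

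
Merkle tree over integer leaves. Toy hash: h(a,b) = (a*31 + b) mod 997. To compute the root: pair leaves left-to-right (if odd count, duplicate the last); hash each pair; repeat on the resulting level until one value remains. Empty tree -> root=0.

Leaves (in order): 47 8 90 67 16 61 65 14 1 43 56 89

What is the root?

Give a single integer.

Answer: 159

Derivation:
L0: [47, 8, 90, 67, 16, 61, 65, 14, 1, 43, 56, 89]
L1: h(47,8)=(47*31+8)%997=468 h(90,67)=(90*31+67)%997=863 h(16,61)=(16*31+61)%997=557 h(65,14)=(65*31+14)%997=35 h(1,43)=(1*31+43)%997=74 h(56,89)=(56*31+89)%997=828 -> [468, 863, 557, 35, 74, 828]
L2: h(468,863)=(468*31+863)%997=416 h(557,35)=(557*31+35)%997=353 h(74,828)=(74*31+828)%997=131 -> [416, 353, 131]
L3: h(416,353)=(416*31+353)%997=288 h(131,131)=(131*31+131)%997=204 -> [288, 204]
L4: h(288,204)=(288*31+204)%997=159 -> [159]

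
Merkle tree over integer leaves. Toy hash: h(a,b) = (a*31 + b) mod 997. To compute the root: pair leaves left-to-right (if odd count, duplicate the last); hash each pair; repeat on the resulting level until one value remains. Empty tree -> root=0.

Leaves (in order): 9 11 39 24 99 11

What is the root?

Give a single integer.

Answer: 721

Derivation:
L0: [9, 11, 39, 24, 99, 11]
L1: h(9,11)=(9*31+11)%997=290 h(39,24)=(39*31+24)%997=236 h(99,11)=(99*31+11)%997=89 -> [290, 236, 89]
L2: h(290,236)=(290*31+236)%997=253 h(89,89)=(89*31+89)%997=854 -> [253, 854]
L3: h(253,854)=(253*31+854)%997=721 -> [721]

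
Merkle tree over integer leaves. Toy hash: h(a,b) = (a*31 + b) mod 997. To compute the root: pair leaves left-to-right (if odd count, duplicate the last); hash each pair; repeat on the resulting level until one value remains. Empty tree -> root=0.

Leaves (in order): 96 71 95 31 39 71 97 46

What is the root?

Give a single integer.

L0: [96, 71, 95, 31, 39, 71, 97, 46]
L1: h(96,71)=(96*31+71)%997=56 h(95,31)=(95*31+31)%997=982 h(39,71)=(39*31+71)%997=283 h(97,46)=(97*31+46)%997=62 -> [56, 982, 283, 62]
L2: h(56,982)=(56*31+982)%997=724 h(283,62)=(283*31+62)%997=859 -> [724, 859]
L3: h(724,859)=(724*31+859)%997=372 -> [372]

Answer: 372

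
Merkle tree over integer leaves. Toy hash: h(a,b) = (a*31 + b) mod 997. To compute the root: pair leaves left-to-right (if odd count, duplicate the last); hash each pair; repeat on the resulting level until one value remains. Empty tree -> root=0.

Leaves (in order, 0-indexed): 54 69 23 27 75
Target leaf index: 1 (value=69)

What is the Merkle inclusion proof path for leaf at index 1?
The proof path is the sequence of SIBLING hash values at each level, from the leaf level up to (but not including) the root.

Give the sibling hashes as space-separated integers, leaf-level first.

L0 (leaves): [54, 69, 23, 27, 75], target index=1
L1: h(54,69)=(54*31+69)%997=746 [pair 0] h(23,27)=(23*31+27)%997=740 [pair 1] h(75,75)=(75*31+75)%997=406 [pair 2] -> [746, 740, 406]
  Sibling for proof at L0: 54
L2: h(746,740)=(746*31+740)%997=935 [pair 0] h(406,406)=(406*31+406)%997=31 [pair 1] -> [935, 31]
  Sibling for proof at L1: 740
L3: h(935,31)=(935*31+31)%997=103 [pair 0] -> [103]
  Sibling for proof at L2: 31
Root: 103
Proof path (sibling hashes from leaf to root): [54, 740, 31]

Answer: 54 740 31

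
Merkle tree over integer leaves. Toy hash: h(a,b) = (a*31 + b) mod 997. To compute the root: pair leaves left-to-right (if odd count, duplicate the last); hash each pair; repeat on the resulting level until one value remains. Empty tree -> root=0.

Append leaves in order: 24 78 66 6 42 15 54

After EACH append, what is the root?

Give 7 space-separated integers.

After append 24 (leaves=[24]):
  L0: [24]
  root=24
After append 78 (leaves=[24, 78]):
  L0: [24, 78]
  L1: h(24,78)=(24*31+78)%997=822 -> [822]
  root=822
After append 66 (leaves=[24, 78, 66]):
  L0: [24, 78, 66]
  L1: h(24,78)=(24*31+78)%997=822 h(66,66)=(66*31+66)%997=118 -> [822, 118]
  L2: h(822,118)=(822*31+118)%997=675 -> [675]
  root=675
After append 6 (leaves=[24, 78, 66, 6]):
  L0: [24, 78, 66, 6]
  L1: h(24,78)=(24*31+78)%997=822 h(66,6)=(66*31+6)%997=58 -> [822, 58]
  L2: h(822,58)=(822*31+58)%997=615 -> [615]
  root=615
After append 42 (leaves=[24, 78, 66, 6, 42]):
  L0: [24, 78, 66, 6, 42]
  L1: h(24,78)=(24*31+78)%997=822 h(66,6)=(66*31+6)%997=58 h(42,42)=(42*31+42)%997=347 -> [822, 58, 347]
  L2: h(822,58)=(822*31+58)%997=615 h(347,347)=(347*31+347)%997=137 -> [615, 137]
  L3: h(615,137)=(615*31+137)%997=259 -> [259]
  root=259
After append 15 (leaves=[24, 78, 66, 6, 42, 15]):
  L0: [24, 78, 66, 6, 42, 15]
  L1: h(24,78)=(24*31+78)%997=822 h(66,6)=(66*31+6)%997=58 h(42,15)=(42*31+15)%997=320 -> [822, 58, 320]
  L2: h(822,58)=(822*31+58)%997=615 h(320,320)=(320*31+320)%997=270 -> [615, 270]
  L3: h(615,270)=(615*31+270)%997=392 -> [392]
  root=392
After append 54 (leaves=[24, 78, 66, 6, 42, 15, 54]):
  L0: [24, 78, 66, 6, 42, 15, 54]
  L1: h(24,78)=(24*31+78)%997=822 h(66,6)=(66*31+6)%997=58 h(42,15)=(42*31+15)%997=320 h(54,54)=(54*31+54)%997=731 -> [822, 58, 320, 731]
  L2: h(822,58)=(822*31+58)%997=615 h(320,731)=(320*31+731)%997=681 -> [615, 681]
  L3: h(615,681)=(615*31+681)%997=803 -> [803]
  root=803

Answer: 24 822 675 615 259 392 803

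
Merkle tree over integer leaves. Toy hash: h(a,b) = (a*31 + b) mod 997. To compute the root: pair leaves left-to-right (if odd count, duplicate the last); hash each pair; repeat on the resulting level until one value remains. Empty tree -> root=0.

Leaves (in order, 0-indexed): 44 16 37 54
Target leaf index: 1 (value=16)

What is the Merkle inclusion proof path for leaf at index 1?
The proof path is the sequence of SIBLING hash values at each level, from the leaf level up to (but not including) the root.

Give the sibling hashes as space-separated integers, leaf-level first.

Answer: 44 204

Derivation:
L0 (leaves): [44, 16, 37, 54], target index=1
L1: h(44,16)=(44*31+16)%997=383 [pair 0] h(37,54)=(37*31+54)%997=204 [pair 1] -> [383, 204]
  Sibling for proof at L0: 44
L2: h(383,204)=(383*31+204)%997=113 [pair 0] -> [113]
  Sibling for proof at L1: 204
Root: 113
Proof path (sibling hashes from leaf to root): [44, 204]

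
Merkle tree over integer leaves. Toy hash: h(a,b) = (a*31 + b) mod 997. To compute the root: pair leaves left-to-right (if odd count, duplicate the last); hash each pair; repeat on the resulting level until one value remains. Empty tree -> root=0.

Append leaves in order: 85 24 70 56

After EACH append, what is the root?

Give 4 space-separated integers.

After append 85 (leaves=[85]):
  L0: [85]
  root=85
After append 24 (leaves=[85, 24]):
  L0: [85, 24]
  L1: h(85,24)=(85*31+24)%997=665 -> [665]
  root=665
After append 70 (leaves=[85, 24, 70]):
  L0: [85, 24, 70]
  L1: h(85,24)=(85*31+24)%997=665 h(70,70)=(70*31+70)%997=246 -> [665, 246]
  L2: h(665,246)=(665*31+246)%997=921 -> [921]
  root=921
After append 56 (leaves=[85, 24, 70, 56]):
  L0: [85, 24, 70, 56]
  L1: h(85,24)=(85*31+24)%997=665 h(70,56)=(70*31+56)%997=232 -> [665, 232]
  L2: h(665,232)=(665*31+232)%997=907 -> [907]
  root=907

Answer: 85 665 921 907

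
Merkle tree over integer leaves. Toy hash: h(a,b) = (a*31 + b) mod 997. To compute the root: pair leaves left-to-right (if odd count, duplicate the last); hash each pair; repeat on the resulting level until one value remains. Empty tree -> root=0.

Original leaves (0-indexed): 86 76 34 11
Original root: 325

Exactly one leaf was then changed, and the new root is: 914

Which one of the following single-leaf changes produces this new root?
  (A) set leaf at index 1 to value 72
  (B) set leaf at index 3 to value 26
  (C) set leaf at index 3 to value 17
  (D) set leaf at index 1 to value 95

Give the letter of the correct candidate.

Original leaves: [86, 76, 34, 11]
Target new root: 914
Try each candidate change and compute the resulting root:
Candidate A: set leaf[1] = 72 -> leaves = [86, 72, 34, 11]
  L0: [86, 72, 34, 11]
  L1: h(86,72)=(86*31+72)%997=744 h(34,11)=(34*31+11)%997=68 -> [744, 68]
  L2: h(744,68)=(744*31+68)%997=201 -> [201]
  root = 201 != target 914
Candidate B: set leaf[3] = 26 -> leaves = [86, 76, 34, 26]
  L0: [86, 76, 34, 26]
  L1: h(86,76)=(86*31+76)%997=748 h(34,26)=(34*31+26)%997=83 -> [748, 83]
  L2: h(748,83)=(748*31+83)%997=340 -> [340]
  root = 340 != target 914
Candidate C: set leaf[3] = 17 -> leaves = [86, 76, 34, 17]
  L0: [86, 76, 34, 17]
  L1: h(86,76)=(86*31+76)%997=748 h(34,17)=(34*31+17)%997=74 -> [748, 74]
  L2: h(748,74)=(748*31+74)%997=331 -> [331]
  root = 331 != target 914
Candidate D: set leaf[1] = 95 -> leaves = [86, 95, 34, 11]
  L0: [86, 95, 34, 11]
  L1: h(86,95)=(86*31+95)%997=767 h(34,11)=(34*31+11)%997=68 -> [767, 68]
  L2: h(767,68)=(767*31+68)%997=914 -> [914]
  root = 914 == target 914  ** MATCH **
Candidate D produces the target root.

Answer: D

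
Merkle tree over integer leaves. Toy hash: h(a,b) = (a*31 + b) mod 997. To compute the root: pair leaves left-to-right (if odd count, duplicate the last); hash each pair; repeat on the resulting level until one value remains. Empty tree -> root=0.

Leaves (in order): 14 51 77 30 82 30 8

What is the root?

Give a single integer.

L0: [14, 51, 77, 30, 82, 30, 8]
L1: h(14,51)=(14*31+51)%997=485 h(77,30)=(77*31+30)%997=423 h(82,30)=(82*31+30)%997=578 h(8,8)=(8*31+8)%997=256 -> [485, 423, 578, 256]
L2: h(485,423)=(485*31+423)%997=503 h(578,256)=(578*31+256)%997=228 -> [503, 228]
L3: h(503,228)=(503*31+228)%997=866 -> [866]

Answer: 866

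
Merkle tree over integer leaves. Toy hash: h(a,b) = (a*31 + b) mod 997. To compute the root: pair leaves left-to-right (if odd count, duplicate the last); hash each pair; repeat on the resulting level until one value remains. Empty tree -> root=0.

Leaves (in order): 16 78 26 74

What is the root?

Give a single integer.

Answer: 728

Derivation:
L0: [16, 78, 26, 74]
L1: h(16,78)=(16*31+78)%997=574 h(26,74)=(26*31+74)%997=880 -> [574, 880]
L2: h(574,880)=(574*31+880)%997=728 -> [728]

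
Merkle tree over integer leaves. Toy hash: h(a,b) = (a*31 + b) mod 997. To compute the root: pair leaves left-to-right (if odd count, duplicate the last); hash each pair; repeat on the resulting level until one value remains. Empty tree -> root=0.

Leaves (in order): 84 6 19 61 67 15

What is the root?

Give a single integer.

L0: [84, 6, 19, 61, 67, 15]
L1: h(84,6)=(84*31+6)%997=616 h(19,61)=(19*31+61)%997=650 h(67,15)=(67*31+15)%997=98 -> [616, 650, 98]
L2: h(616,650)=(616*31+650)%997=803 h(98,98)=(98*31+98)%997=145 -> [803, 145]
L3: h(803,145)=(803*31+145)%997=113 -> [113]

Answer: 113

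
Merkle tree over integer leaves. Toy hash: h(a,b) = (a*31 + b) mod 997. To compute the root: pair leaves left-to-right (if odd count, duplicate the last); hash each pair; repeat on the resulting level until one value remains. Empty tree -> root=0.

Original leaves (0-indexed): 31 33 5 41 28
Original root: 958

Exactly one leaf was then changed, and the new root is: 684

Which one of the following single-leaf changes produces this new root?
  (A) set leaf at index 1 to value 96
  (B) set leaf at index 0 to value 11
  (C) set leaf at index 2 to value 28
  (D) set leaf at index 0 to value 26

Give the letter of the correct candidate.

Original leaves: [31, 33, 5, 41, 28]
Target new root: 684
Try each candidate change and compute the resulting root:
Candidate A: set leaf[1] = 96 -> leaves = [31, 96, 5, 41, 28]
  L0: [31, 96, 5, 41, 28]
  L1: h(31,96)=(31*31+96)%997=60 h(5,41)=(5*31+41)%997=196 h(28,28)=(28*31+28)%997=896 -> [60, 196, 896]
  L2: h(60,196)=(60*31+196)%997=62 h(896,896)=(896*31+896)%997=756 -> [62, 756]
  L3: h(62,756)=(62*31+756)%997=684 -> [684]
  root = 684 == target 684  ** MATCH **
Candidate B: set leaf[0] = 11 -> leaves = [11, 33, 5, 41, 28]
  L0: [11, 33, 5, 41, 28]
  L1: h(11,33)=(11*31+33)%997=374 h(5,41)=(5*31+41)%997=196 h(28,28)=(28*31+28)%997=896 -> [374, 196, 896]
  L2: h(374,196)=(374*31+196)%997=823 h(896,896)=(896*31+896)%997=756 -> [823, 756]
  L3: h(823,756)=(823*31+756)%997=347 -> [347]
  root = 347 != target 684
Candidate C: set leaf[2] = 28 -> leaves = [31, 33, 28, 41, 28]
  L0: [31, 33, 28, 41, 28]
  L1: h(31,33)=(31*31+33)%997=994 h(28,41)=(28*31+41)%997=909 h(28,28)=(28*31+28)%997=896 -> [994, 909, 896]
  L2: h(994,909)=(994*31+909)%997=816 h(896,896)=(896*31+896)%997=756 -> [816, 756]
  L3: h(816,756)=(816*31+756)%997=130 -> [130]
  root = 130 != target 684
Candidate D: set leaf[0] = 26 -> leaves = [26, 33, 5, 41, 28]
  L0: [26, 33, 5, 41, 28]
  L1: h(26,33)=(26*31+33)%997=839 h(5,41)=(5*31+41)%997=196 h(28,28)=(28*31+28)%997=896 -> [839, 196, 896]
  L2: h(839,196)=(839*31+196)%997=283 h(896,896)=(896*31+896)%997=756 -> [283, 756]
  L3: h(283,756)=(283*31+756)%997=556 -> [556]
  root = 556 != target 684
Candidate A produces the target root.

Answer: A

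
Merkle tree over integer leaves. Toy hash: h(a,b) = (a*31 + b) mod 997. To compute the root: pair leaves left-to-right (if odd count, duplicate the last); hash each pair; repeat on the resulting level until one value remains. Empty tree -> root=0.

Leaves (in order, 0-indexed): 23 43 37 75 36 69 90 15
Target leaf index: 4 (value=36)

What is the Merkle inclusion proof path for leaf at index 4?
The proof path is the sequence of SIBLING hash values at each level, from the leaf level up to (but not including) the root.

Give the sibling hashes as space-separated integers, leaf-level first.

Answer: 69 811 730

Derivation:
L0 (leaves): [23, 43, 37, 75, 36, 69, 90, 15], target index=4
L1: h(23,43)=(23*31+43)%997=756 [pair 0] h(37,75)=(37*31+75)%997=225 [pair 1] h(36,69)=(36*31+69)%997=188 [pair 2] h(90,15)=(90*31+15)%997=811 [pair 3] -> [756, 225, 188, 811]
  Sibling for proof at L0: 69
L2: h(756,225)=(756*31+225)%997=730 [pair 0] h(188,811)=(188*31+811)%997=657 [pair 1] -> [730, 657]
  Sibling for proof at L1: 811
L3: h(730,657)=(730*31+657)%997=356 [pair 0] -> [356]
  Sibling for proof at L2: 730
Root: 356
Proof path (sibling hashes from leaf to root): [69, 811, 730]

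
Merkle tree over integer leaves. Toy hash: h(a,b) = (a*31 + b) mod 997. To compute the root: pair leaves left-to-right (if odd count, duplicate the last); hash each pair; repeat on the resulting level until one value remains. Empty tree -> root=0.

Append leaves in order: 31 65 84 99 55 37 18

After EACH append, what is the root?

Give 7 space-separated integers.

Answer: 31 29 596 611 486 907 738

Derivation:
After append 31 (leaves=[31]):
  L0: [31]
  root=31
After append 65 (leaves=[31, 65]):
  L0: [31, 65]
  L1: h(31,65)=(31*31+65)%997=29 -> [29]
  root=29
After append 84 (leaves=[31, 65, 84]):
  L0: [31, 65, 84]
  L1: h(31,65)=(31*31+65)%997=29 h(84,84)=(84*31+84)%997=694 -> [29, 694]
  L2: h(29,694)=(29*31+694)%997=596 -> [596]
  root=596
After append 99 (leaves=[31, 65, 84, 99]):
  L0: [31, 65, 84, 99]
  L1: h(31,65)=(31*31+65)%997=29 h(84,99)=(84*31+99)%997=709 -> [29, 709]
  L2: h(29,709)=(29*31+709)%997=611 -> [611]
  root=611
After append 55 (leaves=[31, 65, 84, 99, 55]):
  L0: [31, 65, 84, 99, 55]
  L1: h(31,65)=(31*31+65)%997=29 h(84,99)=(84*31+99)%997=709 h(55,55)=(55*31+55)%997=763 -> [29, 709, 763]
  L2: h(29,709)=(29*31+709)%997=611 h(763,763)=(763*31+763)%997=488 -> [611, 488]
  L3: h(611,488)=(611*31+488)%997=486 -> [486]
  root=486
After append 37 (leaves=[31, 65, 84, 99, 55, 37]):
  L0: [31, 65, 84, 99, 55, 37]
  L1: h(31,65)=(31*31+65)%997=29 h(84,99)=(84*31+99)%997=709 h(55,37)=(55*31+37)%997=745 -> [29, 709, 745]
  L2: h(29,709)=(29*31+709)%997=611 h(745,745)=(745*31+745)%997=909 -> [611, 909]
  L3: h(611,909)=(611*31+909)%997=907 -> [907]
  root=907
After append 18 (leaves=[31, 65, 84, 99, 55, 37, 18]):
  L0: [31, 65, 84, 99, 55, 37, 18]
  L1: h(31,65)=(31*31+65)%997=29 h(84,99)=(84*31+99)%997=709 h(55,37)=(55*31+37)%997=745 h(18,18)=(18*31+18)%997=576 -> [29, 709, 745, 576]
  L2: h(29,709)=(29*31+709)%997=611 h(745,576)=(745*31+576)%997=740 -> [611, 740]
  L3: h(611,740)=(611*31+740)%997=738 -> [738]
  root=738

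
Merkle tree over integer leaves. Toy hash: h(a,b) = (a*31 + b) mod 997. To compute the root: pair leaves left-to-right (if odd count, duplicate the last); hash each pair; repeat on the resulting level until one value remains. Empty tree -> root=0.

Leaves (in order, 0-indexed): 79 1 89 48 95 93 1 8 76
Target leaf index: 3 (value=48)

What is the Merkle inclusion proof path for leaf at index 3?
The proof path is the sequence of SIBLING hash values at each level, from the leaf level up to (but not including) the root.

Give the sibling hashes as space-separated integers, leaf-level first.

Answer: 89 456 499 859

Derivation:
L0 (leaves): [79, 1, 89, 48, 95, 93, 1, 8, 76], target index=3
L1: h(79,1)=(79*31+1)%997=456 [pair 0] h(89,48)=(89*31+48)%997=813 [pair 1] h(95,93)=(95*31+93)%997=47 [pair 2] h(1,8)=(1*31+8)%997=39 [pair 3] h(76,76)=(76*31+76)%997=438 [pair 4] -> [456, 813, 47, 39, 438]
  Sibling for proof at L0: 89
L2: h(456,813)=(456*31+813)%997=991 [pair 0] h(47,39)=(47*31+39)%997=499 [pair 1] h(438,438)=(438*31+438)%997=58 [pair 2] -> [991, 499, 58]
  Sibling for proof at L1: 456
L3: h(991,499)=(991*31+499)%997=313 [pair 0] h(58,58)=(58*31+58)%997=859 [pair 1] -> [313, 859]
  Sibling for proof at L2: 499
L4: h(313,859)=(313*31+859)%997=592 [pair 0] -> [592]
  Sibling for proof at L3: 859
Root: 592
Proof path (sibling hashes from leaf to root): [89, 456, 499, 859]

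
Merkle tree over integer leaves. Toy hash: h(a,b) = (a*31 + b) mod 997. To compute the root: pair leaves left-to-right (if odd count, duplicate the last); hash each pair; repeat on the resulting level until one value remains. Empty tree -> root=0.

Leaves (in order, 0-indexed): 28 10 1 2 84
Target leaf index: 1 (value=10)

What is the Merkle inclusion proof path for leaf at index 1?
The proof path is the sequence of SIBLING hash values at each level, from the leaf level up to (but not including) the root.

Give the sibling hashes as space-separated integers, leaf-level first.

Answer: 28 33 274

Derivation:
L0 (leaves): [28, 10, 1, 2, 84], target index=1
L1: h(28,10)=(28*31+10)%997=878 [pair 0] h(1,2)=(1*31+2)%997=33 [pair 1] h(84,84)=(84*31+84)%997=694 [pair 2] -> [878, 33, 694]
  Sibling for proof at L0: 28
L2: h(878,33)=(878*31+33)%997=332 [pair 0] h(694,694)=(694*31+694)%997=274 [pair 1] -> [332, 274]
  Sibling for proof at L1: 33
L3: h(332,274)=(332*31+274)%997=596 [pair 0] -> [596]
  Sibling for proof at L2: 274
Root: 596
Proof path (sibling hashes from leaf to root): [28, 33, 274]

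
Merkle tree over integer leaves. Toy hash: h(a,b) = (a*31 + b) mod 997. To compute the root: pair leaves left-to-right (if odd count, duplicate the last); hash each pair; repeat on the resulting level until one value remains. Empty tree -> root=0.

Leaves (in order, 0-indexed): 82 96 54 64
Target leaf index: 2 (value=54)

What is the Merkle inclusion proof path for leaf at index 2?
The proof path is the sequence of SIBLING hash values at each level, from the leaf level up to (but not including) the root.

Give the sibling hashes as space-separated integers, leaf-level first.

L0 (leaves): [82, 96, 54, 64], target index=2
L1: h(82,96)=(82*31+96)%997=644 [pair 0] h(54,64)=(54*31+64)%997=741 [pair 1] -> [644, 741]
  Sibling for proof at L0: 64
L2: h(644,741)=(644*31+741)%997=765 [pair 0] -> [765]
  Sibling for proof at L1: 644
Root: 765
Proof path (sibling hashes from leaf to root): [64, 644]

Answer: 64 644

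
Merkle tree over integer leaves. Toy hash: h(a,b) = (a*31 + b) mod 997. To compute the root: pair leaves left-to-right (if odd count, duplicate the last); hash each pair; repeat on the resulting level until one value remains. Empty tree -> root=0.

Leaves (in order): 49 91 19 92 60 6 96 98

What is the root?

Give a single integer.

L0: [49, 91, 19, 92, 60, 6, 96, 98]
L1: h(49,91)=(49*31+91)%997=613 h(19,92)=(19*31+92)%997=681 h(60,6)=(60*31+6)%997=869 h(96,98)=(96*31+98)%997=83 -> [613, 681, 869, 83]
L2: h(613,681)=(613*31+681)%997=741 h(869,83)=(869*31+83)%997=103 -> [741, 103]
L3: h(741,103)=(741*31+103)%997=143 -> [143]

Answer: 143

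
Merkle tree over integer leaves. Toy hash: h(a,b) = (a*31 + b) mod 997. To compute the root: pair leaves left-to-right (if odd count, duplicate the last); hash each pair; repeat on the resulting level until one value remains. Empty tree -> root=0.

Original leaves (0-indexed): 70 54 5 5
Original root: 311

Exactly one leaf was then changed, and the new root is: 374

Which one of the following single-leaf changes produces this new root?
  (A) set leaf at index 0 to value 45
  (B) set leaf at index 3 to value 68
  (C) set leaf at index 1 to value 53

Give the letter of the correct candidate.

Original leaves: [70, 54, 5, 5]
Target new root: 374
Try each candidate change and compute the resulting root:
Candidate A: set leaf[0] = 45 -> leaves = [45, 54, 5, 5]
  L0: [45, 54, 5, 5]
  L1: h(45,54)=(45*31+54)%997=452 h(5,5)=(5*31+5)%997=160 -> [452, 160]
  L2: h(452,160)=(452*31+160)%997=214 -> [214]
  root = 214 != target 374
Candidate B: set leaf[3] = 68 -> leaves = [70, 54, 5, 68]
  L0: [70, 54, 5, 68]
  L1: h(70,54)=(70*31+54)%997=230 h(5,68)=(5*31+68)%997=223 -> [230, 223]
  L2: h(230,223)=(230*31+223)%997=374 -> [374]
  root = 374 == target 374  ** MATCH **
Candidate C: set leaf[1] = 53 -> leaves = [70, 53, 5, 5]
  L0: [70, 53, 5, 5]
  L1: h(70,53)=(70*31+53)%997=229 h(5,5)=(5*31+5)%997=160 -> [229, 160]
  L2: h(229,160)=(229*31+160)%997=280 -> [280]
  root = 280 != target 374
Candidate B produces the target root.

Answer: B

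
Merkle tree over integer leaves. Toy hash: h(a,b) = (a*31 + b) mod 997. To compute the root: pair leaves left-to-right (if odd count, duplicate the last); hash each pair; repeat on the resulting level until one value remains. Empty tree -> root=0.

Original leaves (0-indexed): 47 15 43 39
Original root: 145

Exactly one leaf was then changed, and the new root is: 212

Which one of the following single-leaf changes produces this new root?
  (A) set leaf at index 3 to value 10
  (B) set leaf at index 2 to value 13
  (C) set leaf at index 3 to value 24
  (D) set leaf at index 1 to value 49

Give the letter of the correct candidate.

Answer: B

Derivation:
Original leaves: [47, 15, 43, 39]
Target new root: 212
Try each candidate change and compute the resulting root:
Candidate A: set leaf[3] = 10 -> leaves = [47, 15, 43, 10]
  L0: [47, 15, 43, 10]
  L1: h(47,15)=(47*31+15)%997=475 h(43,10)=(43*31+10)%997=346 -> [475, 346]
  L2: h(475,346)=(475*31+346)%997=116 -> [116]
  root = 116 != target 212
Candidate B: set leaf[2] = 13 -> leaves = [47, 15, 13, 39]
  L0: [47, 15, 13, 39]
  L1: h(47,15)=(47*31+15)%997=475 h(13,39)=(13*31+39)%997=442 -> [475, 442]
  L2: h(475,442)=(475*31+442)%997=212 -> [212]
  root = 212 == target 212  ** MATCH **
Candidate C: set leaf[3] = 24 -> leaves = [47, 15, 43, 24]
  L0: [47, 15, 43, 24]
  L1: h(47,15)=(47*31+15)%997=475 h(43,24)=(43*31+24)%997=360 -> [475, 360]
  L2: h(475,360)=(475*31+360)%997=130 -> [130]
  root = 130 != target 212
Candidate D: set leaf[1] = 49 -> leaves = [47, 49, 43, 39]
  L0: [47, 49, 43, 39]
  L1: h(47,49)=(47*31+49)%997=509 h(43,39)=(43*31+39)%997=375 -> [509, 375]
  L2: h(509,375)=(509*31+375)%997=202 -> [202]
  root = 202 != target 212
Candidate B produces the target root.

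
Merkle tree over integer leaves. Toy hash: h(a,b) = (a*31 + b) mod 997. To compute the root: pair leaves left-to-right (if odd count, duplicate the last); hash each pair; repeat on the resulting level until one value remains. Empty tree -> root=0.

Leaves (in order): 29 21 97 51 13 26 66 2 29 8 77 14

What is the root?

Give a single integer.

L0: [29, 21, 97, 51, 13, 26, 66, 2, 29, 8, 77, 14]
L1: h(29,21)=(29*31+21)%997=920 h(97,51)=(97*31+51)%997=67 h(13,26)=(13*31+26)%997=429 h(66,2)=(66*31+2)%997=54 h(29,8)=(29*31+8)%997=907 h(77,14)=(77*31+14)%997=407 -> [920, 67, 429, 54, 907, 407]
L2: h(920,67)=(920*31+67)%997=671 h(429,54)=(429*31+54)%997=392 h(907,407)=(907*31+407)%997=608 -> [671, 392, 608]
L3: h(671,392)=(671*31+392)%997=256 h(608,608)=(608*31+608)%997=513 -> [256, 513]
L4: h(256,513)=(256*31+513)%997=473 -> [473]

Answer: 473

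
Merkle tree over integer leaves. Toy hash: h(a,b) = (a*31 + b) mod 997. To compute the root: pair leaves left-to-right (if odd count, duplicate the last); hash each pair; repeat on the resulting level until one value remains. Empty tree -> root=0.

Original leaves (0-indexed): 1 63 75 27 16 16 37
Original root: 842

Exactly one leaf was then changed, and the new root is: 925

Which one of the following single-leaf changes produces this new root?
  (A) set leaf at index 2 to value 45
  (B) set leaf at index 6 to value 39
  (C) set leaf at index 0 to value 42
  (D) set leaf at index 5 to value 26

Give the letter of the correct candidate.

Answer: A

Derivation:
Original leaves: [1, 63, 75, 27, 16, 16, 37]
Target new root: 925
Try each candidate change and compute the resulting root:
Candidate A: set leaf[2] = 45 -> leaves = [1, 63, 45, 27, 16, 16, 37]
  L0: [1, 63, 45, 27, 16, 16, 37]
  L1: h(1,63)=(1*31+63)%997=94 h(45,27)=(45*31+27)%997=425 h(16,16)=(16*31+16)%997=512 h(37,37)=(37*31+37)%997=187 -> [94, 425, 512, 187]
  L2: h(94,425)=(94*31+425)%997=348 h(512,187)=(512*31+187)%997=107 -> [348, 107]
  L3: h(348,107)=(348*31+107)%997=925 -> [925]
  root = 925 == target 925  ** MATCH **
Candidate B: set leaf[6] = 39 -> leaves = [1, 63, 75, 27, 16, 16, 39]
  L0: [1, 63, 75, 27, 16, 16, 39]
  L1: h(1,63)=(1*31+63)%997=94 h(75,27)=(75*31+27)%997=358 h(16,16)=(16*31+16)%997=512 h(39,39)=(39*31+39)%997=251 -> [94, 358, 512, 251]
  L2: h(94,358)=(94*31+358)%997=281 h(512,251)=(512*31+251)%997=171 -> [281, 171]
  L3: h(281,171)=(281*31+171)%997=906 -> [906]
  root = 906 != target 925
Candidate C: set leaf[0] = 42 -> leaves = [42, 63, 75, 27, 16, 16, 37]
  L0: [42, 63, 75, 27, 16, 16, 37]
  L1: h(42,63)=(42*31+63)%997=368 h(75,27)=(75*31+27)%997=358 h(16,16)=(16*31+16)%997=512 h(37,37)=(37*31+37)%997=187 -> [368, 358, 512, 187]
  L2: h(368,358)=(368*31+358)%997=799 h(512,187)=(512*31+187)%997=107 -> [799, 107]
  L3: h(799,107)=(799*31+107)%997=948 -> [948]
  root = 948 != target 925
Candidate D: set leaf[5] = 26 -> leaves = [1, 63, 75, 27, 16, 26, 37]
  L0: [1, 63, 75, 27, 16, 26, 37]
  L1: h(1,63)=(1*31+63)%997=94 h(75,27)=(75*31+27)%997=358 h(16,26)=(16*31+26)%997=522 h(37,37)=(37*31+37)%997=187 -> [94, 358, 522, 187]
  L2: h(94,358)=(94*31+358)%997=281 h(522,187)=(522*31+187)%997=417 -> [281, 417]
  L3: h(281,417)=(281*31+417)%997=155 -> [155]
  root = 155 != target 925
Candidate A produces the target root.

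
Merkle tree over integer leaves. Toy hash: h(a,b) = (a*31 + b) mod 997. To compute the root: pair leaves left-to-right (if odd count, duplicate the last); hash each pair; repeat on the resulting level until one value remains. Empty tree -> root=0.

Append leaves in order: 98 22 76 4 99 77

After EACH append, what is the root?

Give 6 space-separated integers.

After append 98 (leaves=[98]):
  L0: [98]
  root=98
After append 22 (leaves=[98, 22]):
  L0: [98, 22]
  L1: h(98,22)=(98*31+22)%997=69 -> [69]
  root=69
After append 76 (leaves=[98, 22, 76]):
  L0: [98, 22, 76]
  L1: h(98,22)=(98*31+22)%997=69 h(76,76)=(76*31+76)%997=438 -> [69, 438]
  L2: h(69,438)=(69*31+438)%997=583 -> [583]
  root=583
After append 4 (leaves=[98, 22, 76, 4]):
  L0: [98, 22, 76, 4]
  L1: h(98,22)=(98*31+22)%997=69 h(76,4)=(76*31+4)%997=366 -> [69, 366]
  L2: h(69,366)=(69*31+366)%997=511 -> [511]
  root=511
After append 99 (leaves=[98, 22, 76, 4, 99]):
  L0: [98, 22, 76, 4, 99]
  L1: h(98,22)=(98*31+22)%997=69 h(76,4)=(76*31+4)%997=366 h(99,99)=(99*31+99)%997=177 -> [69, 366, 177]
  L2: h(69,366)=(69*31+366)%997=511 h(177,177)=(177*31+177)%997=679 -> [511, 679]
  L3: h(511,679)=(511*31+679)%997=568 -> [568]
  root=568
After append 77 (leaves=[98, 22, 76, 4, 99, 77]):
  L0: [98, 22, 76, 4, 99, 77]
  L1: h(98,22)=(98*31+22)%997=69 h(76,4)=(76*31+4)%997=366 h(99,77)=(99*31+77)%997=155 -> [69, 366, 155]
  L2: h(69,366)=(69*31+366)%997=511 h(155,155)=(155*31+155)%997=972 -> [511, 972]
  L3: h(511,972)=(511*31+972)%997=861 -> [861]
  root=861

Answer: 98 69 583 511 568 861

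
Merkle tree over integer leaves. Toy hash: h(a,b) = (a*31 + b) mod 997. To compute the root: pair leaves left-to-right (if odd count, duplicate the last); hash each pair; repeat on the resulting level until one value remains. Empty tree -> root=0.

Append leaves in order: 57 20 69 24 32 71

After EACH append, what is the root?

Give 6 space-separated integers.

Answer: 57 790 776 731 594 845

Derivation:
After append 57 (leaves=[57]):
  L0: [57]
  root=57
After append 20 (leaves=[57, 20]):
  L0: [57, 20]
  L1: h(57,20)=(57*31+20)%997=790 -> [790]
  root=790
After append 69 (leaves=[57, 20, 69]):
  L0: [57, 20, 69]
  L1: h(57,20)=(57*31+20)%997=790 h(69,69)=(69*31+69)%997=214 -> [790, 214]
  L2: h(790,214)=(790*31+214)%997=776 -> [776]
  root=776
After append 24 (leaves=[57, 20, 69, 24]):
  L0: [57, 20, 69, 24]
  L1: h(57,20)=(57*31+20)%997=790 h(69,24)=(69*31+24)%997=169 -> [790, 169]
  L2: h(790,169)=(790*31+169)%997=731 -> [731]
  root=731
After append 32 (leaves=[57, 20, 69, 24, 32]):
  L0: [57, 20, 69, 24, 32]
  L1: h(57,20)=(57*31+20)%997=790 h(69,24)=(69*31+24)%997=169 h(32,32)=(32*31+32)%997=27 -> [790, 169, 27]
  L2: h(790,169)=(790*31+169)%997=731 h(27,27)=(27*31+27)%997=864 -> [731, 864]
  L3: h(731,864)=(731*31+864)%997=594 -> [594]
  root=594
After append 71 (leaves=[57, 20, 69, 24, 32, 71]):
  L0: [57, 20, 69, 24, 32, 71]
  L1: h(57,20)=(57*31+20)%997=790 h(69,24)=(69*31+24)%997=169 h(32,71)=(32*31+71)%997=66 -> [790, 169, 66]
  L2: h(790,169)=(790*31+169)%997=731 h(66,66)=(66*31+66)%997=118 -> [731, 118]
  L3: h(731,118)=(731*31+118)%997=845 -> [845]
  root=845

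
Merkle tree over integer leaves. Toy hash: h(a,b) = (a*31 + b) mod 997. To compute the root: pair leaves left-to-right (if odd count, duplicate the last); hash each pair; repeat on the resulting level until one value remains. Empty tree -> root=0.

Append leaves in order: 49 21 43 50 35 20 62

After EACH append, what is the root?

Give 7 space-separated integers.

Answer: 49 543 263 270 342 859 741

Derivation:
After append 49 (leaves=[49]):
  L0: [49]
  root=49
After append 21 (leaves=[49, 21]):
  L0: [49, 21]
  L1: h(49,21)=(49*31+21)%997=543 -> [543]
  root=543
After append 43 (leaves=[49, 21, 43]):
  L0: [49, 21, 43]
  L1: h(49,21)=(49*31+21)%997=543 h(43,43)=(43*31+43)%997=379 -> [543, 379]
  L2: h(543,379)=(543*31+379)%997=263 -> [263]
  root=263
After append 50 (leaves=[49, 21, 43, 50]):
  L0: [49, 21, 43, 50]
  L1: h(49,21)=(49*31+21)%997=543 h(43,50)=(43*31+50)%997=386 -> [543, 386]
  L2: h(543,386)=(543*31+386)%997=270 -> [270]
  root=270
After append 35 (leaves=[49, 21, 43, 50, 35]):
  L0: [49, 21, 43, 50, 35]
  L1: h(49,21)=(49*31+21)%997=543 h(43,50)=(43*31+50)%997=386 h(35,35)=(35*31+35)%997=123 -> [543, 386, 123]
  L2: h(543,386)=(543*31+386)%997=270 h(123,123)=(123*31+123)%997=945 -> [270, 945]
  L3: h(270,945)=(270*31+945)%997=342 -> [342]
  root=342
After append 20 (leaves=[49, 21, 43, 50, 35, 20]):
  L0: [49, 21, 43, 50, 35, 20]
  L1: h(49,21)=(49*31+21)%997=543 h(43,50)=(43*31+50)%997=386 h(35,20)=(35*31+20)%997=108 -> [543, 386, 108]
  L2: h(543,386)=(543*31+386)%997=270 h(108,108)=(108*31+108)%997=465 -> [270, 465]
  L3: h(270,465)=(270*31+465)%997=859 -> [859]
  root=859
After append 62 (leaves=[49, 21, 43, 50, 35, 20, 62]):
  L0: [49, 21, 43, 50, 35, 20, 62]
  L1: h(49,21)=(49*31+21)%997=543 h(43,50)=(43*31+50)%997=386 h(35,20)=(35*31+20)%997=108 h(62,62)=(62*31+62)%997=987 -> [543, 386, 108, 987]
  L2: h(543,386)=(543*31+386)%997=270 h(108,987)=(108*31+987)%997=347 -> [270, 347]
  L3: h(270,347)=(270*31+347)%997=741 -> [741]
  root=741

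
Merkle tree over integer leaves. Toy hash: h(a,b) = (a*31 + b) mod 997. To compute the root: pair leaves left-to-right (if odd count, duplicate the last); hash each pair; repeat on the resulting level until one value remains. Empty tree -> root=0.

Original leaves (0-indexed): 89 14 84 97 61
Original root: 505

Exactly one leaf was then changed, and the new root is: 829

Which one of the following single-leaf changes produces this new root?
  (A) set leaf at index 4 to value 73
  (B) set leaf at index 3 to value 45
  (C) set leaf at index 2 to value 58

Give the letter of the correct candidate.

Original leaves: [89, 14, 84, 97, 61]
Target new root: 829
Try each candidate change and compute the resulting root:
Candidate A: set leaf[4] = 73 -> leaves = [89, 14, 84, 97, 73]
  L0: [89, 14, 84, 97, 73]
  L1: h(89,14)=(89*31+14)%997=779 h(84,97)=(84*31+97)%997=707 h(73,73)=(73*31+73)%997=342 -> [779, 707, 342]
  L2: h(779,707)=(779*31+707)%997=928 h(342,342)=(342*31+342)%997=974 -> [928, 974]
  L3: h(928,974)=(928*31+974)%997=829 -> [829]
  root = 829 == target 829  ** MATCH **
Candidate B: set leaf[3] = 45 -> leaves = [89, 14, 84, 45, 61]
  L0: [89, 14, 84, 45, 61]
  L1: h(89,14)=(89*31+14)%997=779 h(84,45)=(84*31+45)%997=655 h(61,61)=(61*31+61)%997=955 -> [779, 655, 955]
  L2: h(779,655)=(779*31+655)%997=876 h(955,955)=(955*31+955)%997=650 -> [876, 650]
  L3: h(876,650)=(876*31+650)%997=887 -> [887]
  root = 887 != target 829
Candidate C: set leaf[2] = 58 -> leaves = [89, 14, 58, 97, 61]
  L0: [89, 14, 58, 97, 61]
  L1: h(89,14)=(89*31+14)%997=779 h(58,97)=(58*31+97)%997=898 h(61,61)=(61*31+61)%997=955 -> [779, 898, 955]
  L2: h(779,898)=(779*31+898)%997=122 h(955,955)=(955*31+955)%997=650 -> [122, 650]
  L3: h(122,650)=(122*31+650)%997=444 -> [444]
  root = 444 != target 829
Candidate A produces the target root.

Answer: A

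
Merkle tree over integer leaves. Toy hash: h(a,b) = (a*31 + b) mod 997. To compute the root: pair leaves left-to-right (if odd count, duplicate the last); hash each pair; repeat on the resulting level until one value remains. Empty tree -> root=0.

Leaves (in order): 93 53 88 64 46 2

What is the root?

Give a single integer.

Answer: 630

Derivation:
L0: [93, 53, 88, 64, 46, 2]
L1: h(93,53)=(93*31+53)%997=942 h(88,64)=(88*31+64)%997=798 h(46,2)=(46*31+2)%997=431 -> [942, 798, 431]
L2: h(942,798)=(942*31+798)%997=90 h(431,431)=(431*31+431)%997=831 -> [90, 831]
L3: h(90,831)=(90*31+831)%997=630 -> [630]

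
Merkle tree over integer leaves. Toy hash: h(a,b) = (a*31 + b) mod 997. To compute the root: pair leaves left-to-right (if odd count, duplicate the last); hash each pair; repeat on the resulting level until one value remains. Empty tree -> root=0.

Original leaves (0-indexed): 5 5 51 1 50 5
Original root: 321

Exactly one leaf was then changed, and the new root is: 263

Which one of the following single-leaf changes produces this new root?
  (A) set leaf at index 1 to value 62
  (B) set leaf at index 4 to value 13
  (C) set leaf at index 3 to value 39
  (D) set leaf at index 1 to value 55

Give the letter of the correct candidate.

Answer: A

Derivation:
Original leaves: [5, 5, 51, 1, 50, 5]
Target new root: 263
Try each candidate change and compute the resulting root:
Candidate A: set leaf[1] = 62 -> leaves = [5, 62, 51, 1, 50, 5]
  L0: [5, 62, 51, 1, 50, 5]
  L1: h(5,62)=(5*31+62)%997=217 h(51,1)=(51*31+1)%997=585 h(50,5)=(50*31+5)%997=558 -> [217, 585, 558]
  L2: h(217,585)=(217*31+585)%997=333 h(558,558)=(558*31+558)%997=907 -> [333, 907]
  L3: h(333,907)=(333*31+907)%997=263 -> [263]
  root = 263 == target 263  ** MATCH **
Candidate B: set leaf[4] = 13 -> leaves = [5, 5, 51, 1, 13, 5]
  L0: [5, 5, 51, 1, 13, 5]
  L1: h(5,5)=(5*31+5)%997=160 h(51,1)=(51*31+1)%997=585 h(13,5)=(13*31+5)%997=408 -> [160, 585, 408]
  L2: h(160,585)=(160*31+585)%997=560 h(408,408)=(408*31+408)%997=95 -> [560, 95]
  L3: h(560,95)=(560*31+95)%997=506 -> [506]
  root = 506 != target 263
Candidate C: set leaf[3] = 39 -> leaves = [5, 5, 51, 39, 50, 5]
  L0: [5, 5, 51, 39, 50, 5]
  L1: h(5,5)=(5*31+5)%997=160 h(51,39)=(51*31+39)%997=623 h(50,5)=(50*31+5)%997=558 -> [160, 623, 558]
  L2: h(160,623)=(160*31+623)%997=598 h(558,558)=(558*31+558)%997=907 -> [598, 907]
  L3: h(598,907)=(598*31+907)%997=502 -> [502]
  root = 502 != target 263
Candidate D: set leaf[1] = 55 -> leaves = [5, 55, 51, 1, 50, 5]
  L0: [5, 55, 51, 1, 50, 5]
  L1: h(5,55)=(5*31+55)%997=210 h(51,1)=(51*31+1)%997=585 h(50,5)=(50*31+5)%997=558 -> [210, 585, 558]
  L2: h(210,585)=(210*31+585)%997=116 h(558,558)=(558*31+558)%997=907 -> [116, 907]
  L3: h(116,907)=(116*31+907)%997=515 -> [515]
  root = 515 != target 263
Candidate A produces the target root.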